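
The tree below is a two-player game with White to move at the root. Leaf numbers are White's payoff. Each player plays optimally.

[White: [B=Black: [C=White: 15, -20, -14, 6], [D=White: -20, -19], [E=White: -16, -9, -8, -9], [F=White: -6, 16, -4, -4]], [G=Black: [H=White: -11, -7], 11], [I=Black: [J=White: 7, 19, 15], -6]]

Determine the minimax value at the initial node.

-6

C (White): max(15, -20, -14, 6) = 15
D (White): max(-20, -19) = -19
E (White): max(-16, -9, -8, -9) = -8
F (White): max(-6, 16, -4, -4) = 16
B (Black): min(15, -19, -8, 16) = -19
H (White): max(-11, -7) = -7
G (Black): min(-7, 11) = -7
J (White): max(7, 19, 15) = 19
I (Black): min(19, -6) = -6
Root (White): max(-19, -7, -6) = -6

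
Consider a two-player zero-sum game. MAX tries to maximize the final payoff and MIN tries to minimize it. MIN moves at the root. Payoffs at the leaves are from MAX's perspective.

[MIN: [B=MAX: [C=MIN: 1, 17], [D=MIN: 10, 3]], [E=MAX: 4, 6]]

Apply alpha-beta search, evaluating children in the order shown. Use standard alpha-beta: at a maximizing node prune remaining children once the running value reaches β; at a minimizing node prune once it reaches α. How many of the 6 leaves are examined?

C [α=-∞,β=+∞]: v=1
D [α=1,β=+∞]: v=3
B [α=-∞,β=+∞]: v=3
E [α=-∞,β=3]: v=4 after child 1 ≥ β → β-cutoff, skip 1
Root [α=-∞,β=+∞]: v=3
Leaves evaluated: 5 of 6.

5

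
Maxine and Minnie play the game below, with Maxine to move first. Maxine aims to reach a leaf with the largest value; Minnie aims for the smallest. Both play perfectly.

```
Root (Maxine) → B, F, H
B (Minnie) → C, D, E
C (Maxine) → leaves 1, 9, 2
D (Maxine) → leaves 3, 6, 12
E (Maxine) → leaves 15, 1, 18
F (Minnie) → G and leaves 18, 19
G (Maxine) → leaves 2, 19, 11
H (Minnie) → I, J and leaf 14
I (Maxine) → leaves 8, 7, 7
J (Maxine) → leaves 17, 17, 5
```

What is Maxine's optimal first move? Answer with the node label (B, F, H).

F

C (Maxine): max(1, 9, 2) = 9
D (Maxine): max(3, 6, 12) = 12
E (Maxine): max(15, 1, 18) = 18
B (Minnie): min(9, 12, 18) = 9
G (Maxine): max(2, 19, 11) = 19
F (Minnie): min(19, 18, 19) = 18
I (Maxine): max(8, 7, 7) = 8
J (Maxine): max(17, 17, 5) = 17
H (Minnie): min(8, 17, 14) = 8
Root (Maxine): max(9, 18, 8) = 18
Maxine picks the child with the highest value: F (value 18).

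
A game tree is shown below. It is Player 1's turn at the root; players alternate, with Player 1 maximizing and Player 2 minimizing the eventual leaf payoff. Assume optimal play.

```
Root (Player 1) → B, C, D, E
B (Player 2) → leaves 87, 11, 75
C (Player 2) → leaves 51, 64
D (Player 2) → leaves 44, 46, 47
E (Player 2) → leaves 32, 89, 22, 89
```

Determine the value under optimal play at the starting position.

51

B (Player 2): min(87, 11, 75) = 11
C (Player 2): min(51, 64) = 51
D (Player 2): min(44, 46, 47) = 44
E (Player 2): min(32, 89, 22, 89) = 22
Root (Player 1): max(11, 51, 44, 22) = 51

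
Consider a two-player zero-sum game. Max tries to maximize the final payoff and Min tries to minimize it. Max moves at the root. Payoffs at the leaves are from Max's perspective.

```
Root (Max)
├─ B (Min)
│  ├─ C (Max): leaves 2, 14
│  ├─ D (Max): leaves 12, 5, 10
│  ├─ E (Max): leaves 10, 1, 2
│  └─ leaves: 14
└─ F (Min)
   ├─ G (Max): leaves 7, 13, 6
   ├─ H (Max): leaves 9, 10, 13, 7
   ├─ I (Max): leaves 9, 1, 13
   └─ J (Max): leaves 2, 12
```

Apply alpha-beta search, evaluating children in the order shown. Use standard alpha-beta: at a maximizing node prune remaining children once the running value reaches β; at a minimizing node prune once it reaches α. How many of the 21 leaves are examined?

20

C [α=-∞,β=+∞]: v=14
D [α=-∞,β=14]: v=12
E [α=-∞,β=12]: v=10
B [α=-∞,β=+∞]: v=10
G [α=10,β=+∞]: v=13
H [α=10,β=13]: v=13 after child 3 ≥ β → β-cutoff, skip 1
I [α=10,β=13]: v=13
J [α=10,β=13]: v=12
F [α=10,β=+∞]: v=12
Root [α=-∞,β=+∞]: v=12
Leaves evaluated: 20 of 21.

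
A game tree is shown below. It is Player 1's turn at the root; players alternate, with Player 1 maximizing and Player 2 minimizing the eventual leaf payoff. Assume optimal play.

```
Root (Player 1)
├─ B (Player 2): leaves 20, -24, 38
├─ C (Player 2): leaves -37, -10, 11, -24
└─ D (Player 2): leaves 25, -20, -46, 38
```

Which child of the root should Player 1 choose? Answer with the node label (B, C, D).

B

B (Player 2): min(20, -24, 38) = -24
C (Player 2): min(-37, -10, 11, -24) = -37
D (Player 2): min(25, -20, -46, 38) = -46
Root (Player 1): max(-24, -37, -46) = -24
Player 1 picks the child with the highest value: B (value -24).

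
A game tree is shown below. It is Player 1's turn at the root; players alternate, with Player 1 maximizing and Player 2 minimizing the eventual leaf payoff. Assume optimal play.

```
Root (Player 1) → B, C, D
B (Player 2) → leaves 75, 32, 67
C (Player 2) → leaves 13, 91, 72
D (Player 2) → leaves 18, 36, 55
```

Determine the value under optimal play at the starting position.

32

B (Player 2): min(75, 32, 67) = 32
C (Player 2): min(13, 91, 72) = 13
D (Player 2): min(18, 36, 55) = 18
Root (Player 1): max(32, 13, 18) = 32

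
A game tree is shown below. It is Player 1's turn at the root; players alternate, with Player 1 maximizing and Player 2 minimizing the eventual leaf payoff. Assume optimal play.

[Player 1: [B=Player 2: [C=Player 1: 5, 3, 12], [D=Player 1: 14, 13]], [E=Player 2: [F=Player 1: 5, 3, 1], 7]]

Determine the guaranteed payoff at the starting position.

12

C (Player 1): max(5, 3, 12) = 12
D (Player 1): max(14, 13) = 14
B (Player 2): min(12, 14) = 12
F (Player 1): max(5, 3, 1) = 5
E (Player 2): min(5, 7) = 5
Root (Player 1): max(12, 5) = 12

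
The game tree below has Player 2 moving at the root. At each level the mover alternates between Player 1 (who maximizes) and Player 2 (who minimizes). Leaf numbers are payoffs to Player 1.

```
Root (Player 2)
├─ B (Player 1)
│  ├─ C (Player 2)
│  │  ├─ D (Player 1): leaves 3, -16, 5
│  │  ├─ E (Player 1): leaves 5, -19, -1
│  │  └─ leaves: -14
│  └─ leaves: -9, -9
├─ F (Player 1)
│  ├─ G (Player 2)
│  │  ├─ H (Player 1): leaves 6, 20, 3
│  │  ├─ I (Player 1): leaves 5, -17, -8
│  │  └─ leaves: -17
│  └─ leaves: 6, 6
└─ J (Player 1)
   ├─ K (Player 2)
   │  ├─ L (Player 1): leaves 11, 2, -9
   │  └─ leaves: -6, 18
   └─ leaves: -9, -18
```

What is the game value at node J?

L: max(11, 2, -9) = 11
K: min(11, -6, 18) = -6
J: max(-6, -9, -18) = -6

-6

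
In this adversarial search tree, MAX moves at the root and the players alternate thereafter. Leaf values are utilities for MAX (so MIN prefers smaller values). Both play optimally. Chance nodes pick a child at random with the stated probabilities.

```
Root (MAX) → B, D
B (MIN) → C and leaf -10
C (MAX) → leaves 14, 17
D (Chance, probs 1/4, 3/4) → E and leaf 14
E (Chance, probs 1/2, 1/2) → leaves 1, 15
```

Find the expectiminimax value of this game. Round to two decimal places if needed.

C (MAX): max(14, 17) = 17
B (MIN): min(17, -10) = -10
E (Chance): 1/2·1 + 1/2·15 = 8
D (Chance): 1/4·8 + 3/4·14 = 12.5
Root (MAX): max(-10, 12.5) = 12.5

12.5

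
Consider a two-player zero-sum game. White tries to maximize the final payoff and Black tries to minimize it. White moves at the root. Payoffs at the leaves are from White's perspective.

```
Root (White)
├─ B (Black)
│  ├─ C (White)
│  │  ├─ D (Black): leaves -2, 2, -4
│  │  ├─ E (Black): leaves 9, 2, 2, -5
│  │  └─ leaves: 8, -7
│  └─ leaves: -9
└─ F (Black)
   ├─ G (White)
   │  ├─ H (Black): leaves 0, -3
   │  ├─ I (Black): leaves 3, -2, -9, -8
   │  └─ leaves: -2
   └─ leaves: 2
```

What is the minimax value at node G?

H: min(0, -3) = -3
I: min(3, -2, -9, -8) = -9
G: max(-3, -9, -2) = -2

-2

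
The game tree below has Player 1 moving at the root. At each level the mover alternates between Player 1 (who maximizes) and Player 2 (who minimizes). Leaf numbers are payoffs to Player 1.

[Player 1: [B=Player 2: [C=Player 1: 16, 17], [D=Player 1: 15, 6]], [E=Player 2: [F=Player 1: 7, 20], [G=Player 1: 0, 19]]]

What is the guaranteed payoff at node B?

15

C: max(16, 17) = 17
D: max(15, 6) = 15
B: min(17, 15) = 15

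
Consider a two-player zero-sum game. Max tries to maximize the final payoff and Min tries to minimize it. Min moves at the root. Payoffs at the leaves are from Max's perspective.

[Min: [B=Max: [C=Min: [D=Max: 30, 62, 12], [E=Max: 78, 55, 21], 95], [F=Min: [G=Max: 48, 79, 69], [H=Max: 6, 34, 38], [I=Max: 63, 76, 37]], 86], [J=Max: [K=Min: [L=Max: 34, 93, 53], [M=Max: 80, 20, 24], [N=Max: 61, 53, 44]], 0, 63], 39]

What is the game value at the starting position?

D (Max): max(30, 62, 12) = 62
E (Max): max(78, 55, 21) = 78
C (Min): min(62, 78, 95) = 62
G (Max): max(48, 79, 69) = 79
H (Max): max(6, 34, 38) = 38
I (Max): max(63, 76, 37) = 76
F (Min): min(79, 38, 76) = 38
B (Max): max(62, 38, 86) = 86
L (Max): max(34, 93, 53) = 93
M (Max): max(80, 20, 24) = 80
N (Max): max(61, 53, 44) = 61
K (Min): min(93, 80, 61) = 61
J (Max): max(61, 0, 63) = 63
Root (Min): min(86, 63, 39) = 39

39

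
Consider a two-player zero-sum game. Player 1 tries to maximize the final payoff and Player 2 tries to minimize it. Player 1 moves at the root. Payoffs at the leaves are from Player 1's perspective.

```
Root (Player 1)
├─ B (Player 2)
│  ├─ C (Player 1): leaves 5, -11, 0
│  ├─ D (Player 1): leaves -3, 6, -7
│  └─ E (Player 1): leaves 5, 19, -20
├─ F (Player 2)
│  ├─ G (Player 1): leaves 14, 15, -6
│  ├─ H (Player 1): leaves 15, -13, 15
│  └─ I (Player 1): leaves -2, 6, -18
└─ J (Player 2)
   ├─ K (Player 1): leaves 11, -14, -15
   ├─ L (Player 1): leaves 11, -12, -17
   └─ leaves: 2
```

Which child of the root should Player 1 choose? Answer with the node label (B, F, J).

C (Player 1): max(5, -11, 0) = 5
D (Player 1): max(-3, 6, -7) = 6
E (Player 1): max(5, 19, -20) = 19
B (Player 2): min(5, 6, 19) = 5
G (Player 1): max(14, 15, -6) = 15
H (Player 1): max(15, -13, 15) = 15
I (Player 1): max(-2, 6, -18) = 6
F (Player 2): min(15, 15, 6) = 6
K (Player 1): max(11, -14, -15) = 11
L (Player 1): max(11, -12, -17) = 11
J (Player 2): min(11, 11, 2) = 2
Root (Player 1): max(5, 6, 2) = 6
Player 1 picks the child with the highest value: F (value 6).

F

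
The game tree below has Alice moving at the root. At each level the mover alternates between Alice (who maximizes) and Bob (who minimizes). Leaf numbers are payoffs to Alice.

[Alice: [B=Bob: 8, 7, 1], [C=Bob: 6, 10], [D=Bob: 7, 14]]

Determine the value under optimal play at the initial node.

B (Bob): min(8, 7, 1) = 1
C (Bob): min(6, 10) = 6
D (Bob): min(7, 14) = 7
Root (Alice): max(1, 6, 7) = 7

7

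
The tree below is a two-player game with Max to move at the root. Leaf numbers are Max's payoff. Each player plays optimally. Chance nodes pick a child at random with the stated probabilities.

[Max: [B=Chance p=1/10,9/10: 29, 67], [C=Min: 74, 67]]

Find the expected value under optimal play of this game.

67

B (Chance): 1/10·29 + 9/10·67 = 63.2
C (Min): min(74, 67) = 67
Root (Max): max(63.2, 67) = 67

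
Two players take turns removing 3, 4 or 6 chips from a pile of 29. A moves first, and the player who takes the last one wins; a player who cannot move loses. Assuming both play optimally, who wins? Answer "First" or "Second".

Second

Compute winning (W) and losing (L) positions by backward induction:
i:   0  1  2  3  4  5  6  7  8  9 10 11 12 13 14 15 16 17 18 19 20 21 22 23 24 25 26 27 28 29
     L  L  L  W  W  W  W  W  W  L  L  L  W  W  W  W  W  W  L  L  L  W  W  W  W  W  W  L  L  L
Position 29 is L, so the second player wins.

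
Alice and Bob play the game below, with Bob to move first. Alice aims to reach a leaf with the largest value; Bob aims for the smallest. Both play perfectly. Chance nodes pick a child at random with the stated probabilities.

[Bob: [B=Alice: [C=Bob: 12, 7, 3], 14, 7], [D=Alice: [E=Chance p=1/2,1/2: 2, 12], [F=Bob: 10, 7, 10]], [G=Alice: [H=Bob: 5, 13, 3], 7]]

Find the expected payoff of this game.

7

C (Bob): min(12, 7, 3) = 3
B (Alice): max(3, 14, 7) = 14
E (Chance): 1/2·2 + 1/2·12 = 7
F (Bob): min(10, 7, 10) = 7
D (Alice): max(7, 7) = 7
H (Bob): min(5, 13, 3) = 3
G (Alice): max(3, 7) = 7
Root (Bob): min(14, 7, 7) = 7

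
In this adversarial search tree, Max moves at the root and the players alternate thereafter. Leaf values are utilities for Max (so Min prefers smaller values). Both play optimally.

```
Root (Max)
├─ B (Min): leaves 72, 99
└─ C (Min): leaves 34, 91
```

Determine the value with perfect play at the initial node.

72

B (Min): min(72, 99) = 72
C (Min): min(34, 91) = 34
Root (Max): max(72, 34) = 72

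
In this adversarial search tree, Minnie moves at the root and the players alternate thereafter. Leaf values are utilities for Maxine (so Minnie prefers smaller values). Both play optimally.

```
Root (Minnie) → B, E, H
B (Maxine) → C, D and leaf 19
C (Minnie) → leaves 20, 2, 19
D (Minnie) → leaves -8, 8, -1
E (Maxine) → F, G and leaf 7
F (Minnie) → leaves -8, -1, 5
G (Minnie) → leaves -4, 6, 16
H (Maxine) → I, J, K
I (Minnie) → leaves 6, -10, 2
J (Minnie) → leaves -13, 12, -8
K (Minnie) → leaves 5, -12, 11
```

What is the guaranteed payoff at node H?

-10

I: min(6, -10, 2) = -10
J: min(-13, 12, -8) = -13
K: min(5, -12, 11) = -12
H: max(-10, -13, -12) = -10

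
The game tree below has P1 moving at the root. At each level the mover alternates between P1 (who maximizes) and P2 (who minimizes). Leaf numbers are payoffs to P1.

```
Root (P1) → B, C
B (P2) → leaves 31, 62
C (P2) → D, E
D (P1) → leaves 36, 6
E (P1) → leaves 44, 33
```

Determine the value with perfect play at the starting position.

B (P2): min(31, 62) = 31
D (P1): max(36, 6) = 36
E (P1): max(44, 33) = 44
C (P2): min(36, 44) = 36
Root (P1): max(31, 36) = 36

36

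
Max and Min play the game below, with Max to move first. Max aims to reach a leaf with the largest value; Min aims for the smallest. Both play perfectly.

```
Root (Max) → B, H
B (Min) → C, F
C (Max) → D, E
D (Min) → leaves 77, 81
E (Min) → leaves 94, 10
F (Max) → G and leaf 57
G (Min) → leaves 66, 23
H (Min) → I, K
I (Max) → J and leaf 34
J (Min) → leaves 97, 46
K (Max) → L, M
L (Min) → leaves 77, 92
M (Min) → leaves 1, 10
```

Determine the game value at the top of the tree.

57

D (Min): min(77, 81) = 77
E (Min): min(94, 10) = 10
C (Max): max(77, 10) = 77
G (Min): min(66, 23) = 23
F (Max): max(23, 57) = 57
B (Min): min(77, 57) = 57
J (Min): min(97, 46) = 46
I (Max): max(46, 34) = 46
L (Min): min(77, 92) = 77
M (Min): min(1, 10) = 1
K (Max): max(77, 1) = 77
H (Min): min(46, 77) = 46
Root (Max): max(57, 46) = 57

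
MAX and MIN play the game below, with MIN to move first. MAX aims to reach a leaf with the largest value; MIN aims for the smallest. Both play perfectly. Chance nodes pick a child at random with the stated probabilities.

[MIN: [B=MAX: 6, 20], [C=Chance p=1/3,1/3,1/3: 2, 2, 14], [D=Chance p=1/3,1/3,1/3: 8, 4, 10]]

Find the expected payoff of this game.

6

B (MAX): max(6, 20) = 20
C (Chance): 1/3·2 + 1/3·2 + 1/3·14 = 6
D (Chance): 1/3·8 + 1/3·4 + 1/3·10 = 7.33
Root (MIN): min(20, 6, 7.33) = 6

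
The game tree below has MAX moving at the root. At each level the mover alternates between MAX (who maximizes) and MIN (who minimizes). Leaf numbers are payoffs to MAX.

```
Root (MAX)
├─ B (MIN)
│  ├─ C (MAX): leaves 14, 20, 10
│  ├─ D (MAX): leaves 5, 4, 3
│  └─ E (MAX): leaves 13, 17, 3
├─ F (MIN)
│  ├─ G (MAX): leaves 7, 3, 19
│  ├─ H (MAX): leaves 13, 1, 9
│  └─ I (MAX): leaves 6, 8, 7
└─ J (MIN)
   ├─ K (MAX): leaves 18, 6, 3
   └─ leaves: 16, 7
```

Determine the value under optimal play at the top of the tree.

8

C (MAX): max(14, 20, 10) = 20
D (MAX): max(5, 4, 3) = 5
E (MAX): max(13, 17, 3) = 17
B (MIN): min(20, 5, 17) = 5
G (MAX): max(7, 3, 19) = 19
H (MAX): max(13, 1, 9) = 13
I (MAX): max(6, 8, 7) = 8
F (MIN): min(19, 13, 8) = 8
K (MAX): max(18, 6, 3) = 18
J (MIN): min(18, 16, 7) = 7
Root (MAX): max(5, 8, 7) = 8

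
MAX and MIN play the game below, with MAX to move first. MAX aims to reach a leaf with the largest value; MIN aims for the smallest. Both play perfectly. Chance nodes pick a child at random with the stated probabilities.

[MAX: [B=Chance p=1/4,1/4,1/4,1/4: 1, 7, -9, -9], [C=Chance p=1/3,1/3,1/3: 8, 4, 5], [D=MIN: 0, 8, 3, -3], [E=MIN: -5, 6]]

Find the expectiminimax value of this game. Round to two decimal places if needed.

5.67

B (Chance): 1/4·1 + 1/4·7 + 1/4·-9 + 1/4·-9 = -2.5
C (Chance): 1/3·8 + 1/3·4 + 1/3·5 = 5.67
D (MIN): min(0, 8, 3, -3) = -3
E (MIN): min(-5, 6) = -5
Root (MAX): max(-2.5, 5.67, -3, -5) = 5.67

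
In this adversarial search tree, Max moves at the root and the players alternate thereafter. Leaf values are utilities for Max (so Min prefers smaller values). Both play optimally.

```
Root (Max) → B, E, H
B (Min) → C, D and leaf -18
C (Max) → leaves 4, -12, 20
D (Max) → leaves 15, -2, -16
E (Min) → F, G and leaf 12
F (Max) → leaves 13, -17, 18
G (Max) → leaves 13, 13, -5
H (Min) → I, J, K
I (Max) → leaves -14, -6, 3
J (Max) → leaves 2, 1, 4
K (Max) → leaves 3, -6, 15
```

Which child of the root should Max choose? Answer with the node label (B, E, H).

C (Max): max(4, -12, 20) = 20
D (Max): max(15, -2, -16) = 15
B (Min): min(20, 15, -18) = -18
F (Max): max(13, -17, 18) = 18
G (Max): max(13, 13, -5) = 13
E (Min): min(18, 13, 12) = 12
I (Max): max(-14, -6, 3) = 3
J (Max): max(2, 1, 4) = 4
K (Max): max(3, -6, 15) = 15
H (Min): min(3, 4, 15) = 3
Root (Max): max(-18, 12, 3) = 12
Max picks the child with the highest value: E (value 12).

E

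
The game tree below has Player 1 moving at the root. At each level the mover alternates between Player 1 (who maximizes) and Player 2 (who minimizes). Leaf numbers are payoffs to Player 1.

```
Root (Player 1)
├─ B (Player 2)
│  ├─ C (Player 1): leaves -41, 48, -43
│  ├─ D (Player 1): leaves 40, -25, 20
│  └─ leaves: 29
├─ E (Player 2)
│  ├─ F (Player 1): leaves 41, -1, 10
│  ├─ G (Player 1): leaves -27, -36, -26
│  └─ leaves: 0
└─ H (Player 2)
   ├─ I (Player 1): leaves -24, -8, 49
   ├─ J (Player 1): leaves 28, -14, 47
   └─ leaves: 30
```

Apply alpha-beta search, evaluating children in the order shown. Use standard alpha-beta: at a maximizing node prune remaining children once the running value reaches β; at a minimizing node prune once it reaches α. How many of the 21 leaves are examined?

C [α=-∞,β=+∞]: v=48
D [α=-∞,β=48]: v=40
B [α=-∞,β=+∞]: v=29
F [α=29,β=+∞]: v=41
G [α=29,β=41]: v=-26
E [α=29,β=+∞]: v=-26 after child 2 ≤ α → α-cutoff, skip 1
I [α=29,β=+∞]: v=49
J [α=29,β=49]: v=47
H [α=29,β=+∞]: v=30
Root [α=-∞,β=+∞]: v=30
Leaves evaluated: 20 of 21.

20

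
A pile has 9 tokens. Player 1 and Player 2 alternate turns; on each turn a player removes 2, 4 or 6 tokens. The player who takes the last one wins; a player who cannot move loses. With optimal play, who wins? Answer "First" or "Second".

Second

Compute winning (W) and losing (L) positions by backward induction:
i:   0  1  2  3  4  5  6  7  8  9
     L  L  W  W  W  W  W  W  L  L
Position 9 is L, so the second player wins.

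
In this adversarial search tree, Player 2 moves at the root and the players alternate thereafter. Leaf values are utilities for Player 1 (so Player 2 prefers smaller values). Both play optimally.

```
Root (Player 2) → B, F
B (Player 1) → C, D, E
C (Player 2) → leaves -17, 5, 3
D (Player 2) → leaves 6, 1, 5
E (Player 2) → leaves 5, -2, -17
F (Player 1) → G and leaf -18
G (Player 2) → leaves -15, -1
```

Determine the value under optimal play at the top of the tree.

-15

C (Player 2): min(-17, 5, 3) = -17
D (Player 2): min(6, 1, 5) = 1
E (Player 2): min(5, -2, -17) = -17
B (Player 1): max(-17, 1, -17) = 1
G (Player 2): min(-15, -1) = -15
F (Player 1): max(-15, -18) = -15
Root (Player 2): min(1, -15) = -15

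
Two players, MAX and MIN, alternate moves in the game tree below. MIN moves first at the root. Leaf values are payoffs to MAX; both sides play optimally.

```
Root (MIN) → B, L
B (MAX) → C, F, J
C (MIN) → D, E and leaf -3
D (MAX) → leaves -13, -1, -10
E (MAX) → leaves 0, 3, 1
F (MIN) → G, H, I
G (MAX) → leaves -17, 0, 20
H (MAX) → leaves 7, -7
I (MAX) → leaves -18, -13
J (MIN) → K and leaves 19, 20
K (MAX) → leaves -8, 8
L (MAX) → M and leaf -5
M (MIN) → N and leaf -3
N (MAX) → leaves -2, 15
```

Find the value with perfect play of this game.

-3

D (MAX): max(-13, -1, -10) = -1
E (MAX): max(0, 3, 1) = 3
C (MIN): min(-1, 3, -3) = -3
G (MAX): max(-17, 0, 20) = 20
H (MAX): max(7, -7) = 7
I (MAX): max(-18, -13) = -13
F (MIN): min(20, 7, -13) = -13
K (MAX): max(-8, 8) = 8
J (MIN): min(8, 19, 20) = 8
B (MAX): max(-3, -13, 8) = 8
N (MAX): max(-2, 15) = 15
M (MIN): min(15, -3) = -3
L (MAX): max(-3, -5) = -3
Root (MIN): min(8, -3) = -3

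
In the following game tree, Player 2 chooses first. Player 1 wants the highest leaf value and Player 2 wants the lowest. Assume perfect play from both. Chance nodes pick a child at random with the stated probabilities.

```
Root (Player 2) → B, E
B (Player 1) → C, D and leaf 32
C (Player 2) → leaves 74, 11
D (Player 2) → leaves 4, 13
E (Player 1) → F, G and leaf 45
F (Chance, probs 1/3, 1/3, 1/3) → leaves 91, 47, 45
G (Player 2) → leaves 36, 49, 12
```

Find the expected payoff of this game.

32

C (Player 2): min(74, 11) = 11
D (Player 2): min(4, 13) = 4
B (Player 1): max(11, 4, 32) = 32
F (Chance): 1/3·91 + 1/3·47 + 1/3·45 = 61
G (Player 2): min(36, 49, 12) = 12
E (Player 1): max(61, 12, 45) = 61
Root (Player 2): min(32, 61) = 32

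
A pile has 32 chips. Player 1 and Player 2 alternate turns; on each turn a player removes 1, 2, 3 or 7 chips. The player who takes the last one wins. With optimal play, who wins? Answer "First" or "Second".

Second

Compute winning (W) and losing (L) positions by backward induction:
i:   0  1  2  3  4  5  6  7  8  9 10 11 12 13 14 15 16 17 18 19 20 21 22 23 24 25 26 27 28 29 30 31 32
     L  W  W  W  L  W  W  W  L  W  W  W  L  W  W  W  L  W  W  W  L  W  W  W  L  W  W  W  L  W  W  W  L
Position 32 is L, so the second player wins.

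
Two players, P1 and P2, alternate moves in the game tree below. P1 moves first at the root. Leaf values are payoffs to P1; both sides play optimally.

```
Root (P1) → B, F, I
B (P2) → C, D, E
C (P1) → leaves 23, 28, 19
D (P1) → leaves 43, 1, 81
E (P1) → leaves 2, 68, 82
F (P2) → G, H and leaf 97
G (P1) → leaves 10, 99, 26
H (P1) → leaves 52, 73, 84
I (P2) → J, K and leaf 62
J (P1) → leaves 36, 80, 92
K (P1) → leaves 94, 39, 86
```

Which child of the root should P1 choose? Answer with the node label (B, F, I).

C (P1): max(23, 28, 19) = 28
D (P1): max(43, 1, 81) = 81
E (P1): max(2, 68, 82) = 82
B (P2): min(28, 81, 82) = 28
G (P1): max(10, 99, 26) = 99
H (P1): max(52, 73, 84) = 84
F (P2): min(99, 84, 97) = 84
J (P1): max(36, 80, 92) = 92
K (P1): max(94, 39, 86) = 94
I (P2): min(92, 94, 62) = 62
Root (P1): max(28, 84, 62) = 84
P1 picks the child with the highest value: F (value 84).

F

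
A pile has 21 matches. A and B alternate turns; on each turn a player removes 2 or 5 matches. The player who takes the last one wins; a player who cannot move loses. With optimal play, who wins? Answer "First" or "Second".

Second

W/L table (W = player to move can force a win):
i:   0  1  2  3  4  5  6  7  8  9 10 11 12 13 14 15 16 17 18 19 20 21
     L  L  W  W  L  W  W  L  L  W  W  L  W  W  L  L  W  W  L  W  W  L
Position 21 is L, so the second player wins.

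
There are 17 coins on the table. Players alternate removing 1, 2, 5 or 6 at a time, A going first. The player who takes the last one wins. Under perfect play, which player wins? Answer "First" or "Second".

Second

Positions where the player to move wins (W) vs loses (L):
i:   0  1  2  3  4  5  6  7  8  9 10 11 12 13 14 15 16 17
     L  W  W  L  W  W  W  L  W  W  L  W  W  W  L  W  W  L
Position 17 is L, so the second player wins.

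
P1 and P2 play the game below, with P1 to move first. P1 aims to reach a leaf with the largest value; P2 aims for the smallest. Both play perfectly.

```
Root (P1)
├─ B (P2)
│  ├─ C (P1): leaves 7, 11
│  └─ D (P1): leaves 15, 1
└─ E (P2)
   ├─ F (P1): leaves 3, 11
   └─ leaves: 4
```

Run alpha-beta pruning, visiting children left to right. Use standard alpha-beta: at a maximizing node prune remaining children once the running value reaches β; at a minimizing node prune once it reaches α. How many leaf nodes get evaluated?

5

C [α=-∞,β=+∞]: v=11
D [α=-∞,β=11]: v=15 after child 1 ≥ β → β-cutoff, skip 1
B [α=-∞,β=+∞]: v=11
F [α=11,β=+∞]: v=11
E [α=11,β=+∞]: v=11 after child 1 ≤ α → α-cutoff, skip 1
Root [α=-∞,β=+∞]: v=11
Leaves evaluated: 5 of 7.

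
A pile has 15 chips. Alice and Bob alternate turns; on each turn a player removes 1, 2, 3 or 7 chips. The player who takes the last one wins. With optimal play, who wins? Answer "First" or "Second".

First

Positions where the player to move wins (W) vs loses (L):
i:   0  1  2  3  4  5  6  7  8  9 10 11 12 13 14 15
     L  W  W  W  L  W  W  W  L  W  W  W  L  W  W  W
Position 15 is W, so the first player wins.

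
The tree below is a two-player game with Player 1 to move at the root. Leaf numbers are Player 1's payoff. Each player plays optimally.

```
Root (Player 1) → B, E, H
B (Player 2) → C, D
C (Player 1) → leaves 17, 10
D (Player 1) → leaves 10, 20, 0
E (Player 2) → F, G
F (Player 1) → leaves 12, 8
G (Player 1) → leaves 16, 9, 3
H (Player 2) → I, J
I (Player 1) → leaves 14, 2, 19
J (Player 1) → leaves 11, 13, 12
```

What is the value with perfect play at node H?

I: max(14, 2, 19) = 19
J: max(11, 13, 12) = 13
H: min(19, 13) = 13

13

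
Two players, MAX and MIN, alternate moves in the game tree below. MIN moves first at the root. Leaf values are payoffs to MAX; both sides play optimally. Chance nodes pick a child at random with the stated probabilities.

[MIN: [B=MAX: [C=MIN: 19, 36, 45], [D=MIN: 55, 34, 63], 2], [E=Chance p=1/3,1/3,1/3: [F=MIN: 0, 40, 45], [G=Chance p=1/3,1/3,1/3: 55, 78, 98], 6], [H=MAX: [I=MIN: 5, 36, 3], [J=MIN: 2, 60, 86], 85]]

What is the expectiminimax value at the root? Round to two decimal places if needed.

C (MIN): min(19, 36, 45) = 19
D (MIN): min(55, 34, 63) = 34
B (MAX): max(19, 34, 2) = 34
F (MIN): min(0, 40, 45) = 0
G (Chance): 1/3·55 + 1/3·78 + 1/3·98 = 77
E (Chance): 1/3·0 + 1/3·77 + 1/3·6 = 27.67
I (MIN): min(5, 36, 3) = 3
J (MIN): min(2, 60, 86) = 2
H (MAX): max(3, 2, 85) = 85
Root (MIN): min(34, 27.67, 85) = 27.67

27.67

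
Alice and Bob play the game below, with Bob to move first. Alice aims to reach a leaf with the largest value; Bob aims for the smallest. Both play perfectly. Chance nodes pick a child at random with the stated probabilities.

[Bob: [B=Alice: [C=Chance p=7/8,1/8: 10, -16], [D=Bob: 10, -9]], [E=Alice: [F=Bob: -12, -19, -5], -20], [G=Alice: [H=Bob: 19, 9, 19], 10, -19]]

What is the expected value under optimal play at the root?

-19

C (Chance): 7/8·10 + 1/8·-16 = 6.75
D (Bob): min(10, -9) = -9
B (Alice): max(6.75, -9) = 6.75
F (Bob): min(-12, -19, -5) = -19
E (Alice): max(-19, -20) = -19
H (Bob): min(19, 9, 19) = 9
G (Alice): max(9, 10, -19) = 10
Root (Bob): min(6.75, -19, 10) = -19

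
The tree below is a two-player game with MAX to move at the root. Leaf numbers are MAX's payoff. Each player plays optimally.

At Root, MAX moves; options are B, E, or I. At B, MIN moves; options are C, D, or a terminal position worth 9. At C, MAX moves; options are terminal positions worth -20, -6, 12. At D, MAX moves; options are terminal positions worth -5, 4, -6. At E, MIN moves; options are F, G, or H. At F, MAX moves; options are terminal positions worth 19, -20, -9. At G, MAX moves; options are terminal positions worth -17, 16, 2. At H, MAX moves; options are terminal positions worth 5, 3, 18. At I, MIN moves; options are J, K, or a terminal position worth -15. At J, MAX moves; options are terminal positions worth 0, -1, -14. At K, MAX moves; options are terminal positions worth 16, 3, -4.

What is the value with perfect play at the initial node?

16

C (MAX): max(-20, -6, 12) = 12
D (MAX): max(-5, 4, -6) = 4
B (MIN): min(12, 4, 9) = 4
F (MAX): max(19, -20, -9) = 19
G (MAX): max(-17, 16, 2) = 16
H (MAX): max(5, 3, 18) = 18
E (MIN): min(19, 16, 18) = 16
J (MAX): max(0, -1, -14) = 0
K (MAX): max(16, 3, -4) = 16
I (MIN): min(0, 16, -15) = -15
Root (MAX): max(4, 16, -15) = 16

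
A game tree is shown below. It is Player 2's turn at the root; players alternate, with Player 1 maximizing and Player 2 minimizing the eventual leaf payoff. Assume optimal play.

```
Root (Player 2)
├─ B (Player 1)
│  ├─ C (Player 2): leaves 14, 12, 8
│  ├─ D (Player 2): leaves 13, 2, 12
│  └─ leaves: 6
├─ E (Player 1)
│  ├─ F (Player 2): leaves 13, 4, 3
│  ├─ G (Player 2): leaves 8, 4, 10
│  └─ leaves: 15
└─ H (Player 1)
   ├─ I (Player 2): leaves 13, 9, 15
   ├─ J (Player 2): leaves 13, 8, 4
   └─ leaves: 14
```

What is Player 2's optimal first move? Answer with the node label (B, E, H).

C (Player 2): min(14, 12, 8) = 8
D (Player 2): min(13, 2, 12) = 2
B (Player 1): max(8, 2, 6) = 8
F (Player 2): min(13, 4, 3) = 3
G (Player 2): min(8, 4, 10) = 4
E (Player 1): max(3, 4, 15) = 15
I (Player 2): min(13, 9, 15) = 9
J (Player 2): min(13, 8, 4) = 4
H (Player 1): max(9, 4, 14) = 14
Root (Player 2): min(8, 15, 14) = 8
Player 2 picks the child with the lowest value: B (value 8).

B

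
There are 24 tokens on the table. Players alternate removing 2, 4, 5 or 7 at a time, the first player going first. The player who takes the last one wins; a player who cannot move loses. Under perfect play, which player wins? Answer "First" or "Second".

i:   0  1  2  3  4  5  6  7  8  9 10 11 12 13 14 15 16 17 18 19 20 21 22 23 24
     L  L  W  W  W  W  W  W  W  L  L  W  W  W  W  W  W  W  L  L  W  W  W  W  W
Position 24 is W, so the first player wins.

First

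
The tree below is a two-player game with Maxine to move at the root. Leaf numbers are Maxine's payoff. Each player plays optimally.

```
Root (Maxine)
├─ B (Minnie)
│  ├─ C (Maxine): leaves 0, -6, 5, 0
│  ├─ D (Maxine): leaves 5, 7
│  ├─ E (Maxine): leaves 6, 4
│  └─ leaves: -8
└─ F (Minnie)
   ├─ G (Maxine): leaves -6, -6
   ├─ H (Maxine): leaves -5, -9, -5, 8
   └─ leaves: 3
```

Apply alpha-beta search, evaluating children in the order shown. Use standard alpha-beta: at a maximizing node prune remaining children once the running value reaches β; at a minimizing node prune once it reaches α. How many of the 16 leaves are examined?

C [α=-∞,β=+∞]: v=5
D [α=-∞,β=5]: v=5 after child 1 ≥ β → β-cutoff, skip 1
E [α=-∞,β=5]: v=6 after child 1 ≥ β → β-cutoff, skip 1
B [α=-∞,β=+∞]: v=-8
G [α=-8,β=+∞]: v=-6
H [α=-8,β=-6]: v=-5 after child 1 ≥ β → β-cutoff, skip 3
F [α=-8,β=+∞]: v=-6
Root [α=-∞,β=+∞]: v=-6
Leaves evaluated: 11 of 16.

11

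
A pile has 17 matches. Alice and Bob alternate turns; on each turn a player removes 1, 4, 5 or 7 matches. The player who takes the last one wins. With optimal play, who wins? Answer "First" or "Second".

First

W/L table (W = player to move can force a win):
i:   0  1  2  3  4  5  6  7  8  9 10 11 12 13 14 15 16 17
     L  W  L  W  W  W  W  W  L  W  L  W  W  W  W  W  L  W
Position 17 is W, so the first player wins.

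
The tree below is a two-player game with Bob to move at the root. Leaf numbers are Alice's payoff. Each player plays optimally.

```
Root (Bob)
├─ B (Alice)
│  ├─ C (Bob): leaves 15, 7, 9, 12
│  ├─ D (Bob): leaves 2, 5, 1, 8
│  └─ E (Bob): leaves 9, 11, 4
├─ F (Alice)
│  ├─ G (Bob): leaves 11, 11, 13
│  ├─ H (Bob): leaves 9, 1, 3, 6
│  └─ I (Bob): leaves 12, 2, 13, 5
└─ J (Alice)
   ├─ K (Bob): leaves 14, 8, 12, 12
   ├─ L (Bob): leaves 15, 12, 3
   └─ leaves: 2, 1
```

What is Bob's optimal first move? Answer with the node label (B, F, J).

C (Bob): min(15, 7, 9, 12) = 7
D (Bob): min(2, 5, 1, 8) = 1
E (Bob): min(9, 11, 4) = 4
B (Alice): max(7, 1, 4) = 7
G (Bob): min(11, 11, 13) = 11
H (Bob): min(9, 1, 3, 6) = 1
I (Bob): min(12, 2, 13, 5) = 2
F (Alice): max(11, 1, 2) = 11
K (Bob): min(14, 8, 12, 12) = 8
L (Bob): min(15, 12, 3) = 3
J (Alice): max(8, 3, 2, 1) = 8
Root (Bob): min(7, 11, 8) = 7
Bob picks the child with the lowest value: B (value 7).

B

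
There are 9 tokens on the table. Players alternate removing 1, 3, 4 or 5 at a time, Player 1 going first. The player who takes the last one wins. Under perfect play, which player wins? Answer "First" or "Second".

Mark each pile size as W (mover wins) or L (mover loses):
i:   0  1  2  3  4  5  6  7  8  9
     L  W  L  W  W  W  W  W  L  W
Position 9 is W, so the first player wins.

First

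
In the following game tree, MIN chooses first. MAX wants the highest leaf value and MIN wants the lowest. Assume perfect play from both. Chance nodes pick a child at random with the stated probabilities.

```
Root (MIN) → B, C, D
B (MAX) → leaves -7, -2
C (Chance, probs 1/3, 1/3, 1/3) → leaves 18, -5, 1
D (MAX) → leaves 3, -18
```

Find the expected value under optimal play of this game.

-2

B (MAX): max(-7, -2) = -2
C (Chance): 1/3·18 + 1/3·-5 + 1/3·1 = 4.67
D (MAX): max(3, -18) = 3
Root (MIN): min(-2, 4.67, 3) = -2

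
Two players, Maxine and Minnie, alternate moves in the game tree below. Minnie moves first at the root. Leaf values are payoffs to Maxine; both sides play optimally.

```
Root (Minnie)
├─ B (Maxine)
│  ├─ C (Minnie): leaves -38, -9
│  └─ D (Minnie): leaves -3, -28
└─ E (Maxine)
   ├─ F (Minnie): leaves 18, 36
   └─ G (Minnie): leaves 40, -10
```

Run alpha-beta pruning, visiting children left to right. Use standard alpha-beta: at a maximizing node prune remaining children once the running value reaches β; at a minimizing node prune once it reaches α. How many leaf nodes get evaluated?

6

C [α=-∞,β=+∞]: v=-38
D [α=-38,β=+∞]: v=-28
B [α=-∞,β=+∞]: v=-28
F [α=-∞,β=-28]: v=18
E [α=-∞,β=-28]: v=18 after child 1 ≥ β → β-cutoff, skip 1
Root [α=-∞,β=+∞]: v=-28
Leaves evaluated: 6 of 8.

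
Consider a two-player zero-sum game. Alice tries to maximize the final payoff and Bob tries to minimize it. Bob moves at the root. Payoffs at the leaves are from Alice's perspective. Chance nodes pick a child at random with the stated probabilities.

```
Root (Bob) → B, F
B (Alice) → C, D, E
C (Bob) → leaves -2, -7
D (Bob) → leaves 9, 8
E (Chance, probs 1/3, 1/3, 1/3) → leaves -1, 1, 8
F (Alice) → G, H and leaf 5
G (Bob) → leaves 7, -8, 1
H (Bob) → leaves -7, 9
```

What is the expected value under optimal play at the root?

5

C (Bob): min(-2, -7) = -7
D (Bob): min(9, 8) = 8
E (Chance): 1/3·-1 + 1/3·1 + 1/3·8 = 2.67
B (Alice): max(-7, 8, 2.67) = 8
G (Bob): min(7, -8, 1) = -8
H (Bob): min(-7, 9) = -7
F (Alice): max(-8, -7, 5) = 5
Root (Bob): min(8, 5) = 5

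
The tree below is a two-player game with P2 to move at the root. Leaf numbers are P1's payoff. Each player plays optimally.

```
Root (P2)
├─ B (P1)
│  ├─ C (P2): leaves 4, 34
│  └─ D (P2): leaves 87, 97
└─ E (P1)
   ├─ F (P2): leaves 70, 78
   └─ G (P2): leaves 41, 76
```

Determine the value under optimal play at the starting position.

C (P2): min(4, 34) = 4
D (P2): min(87, 97) = 87
B (P1): max(4, 87) = 87
F (P2): min(70, 78) = 70
G (P2): min(41, 76) = 41
E (P1): max(70, 41) = 70
Root (P2): min(87, 70) = 70

70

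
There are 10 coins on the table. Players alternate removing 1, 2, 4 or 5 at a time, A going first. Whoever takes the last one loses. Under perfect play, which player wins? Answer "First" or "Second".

Second

Positions where the player to move wins (W) vs loses (L):
i:   0  1  2  3  4  5  6  7  8  9 10
     W  L  W  W  L  W  W  L  W  W  L
Position 10 is L, so the second player wins.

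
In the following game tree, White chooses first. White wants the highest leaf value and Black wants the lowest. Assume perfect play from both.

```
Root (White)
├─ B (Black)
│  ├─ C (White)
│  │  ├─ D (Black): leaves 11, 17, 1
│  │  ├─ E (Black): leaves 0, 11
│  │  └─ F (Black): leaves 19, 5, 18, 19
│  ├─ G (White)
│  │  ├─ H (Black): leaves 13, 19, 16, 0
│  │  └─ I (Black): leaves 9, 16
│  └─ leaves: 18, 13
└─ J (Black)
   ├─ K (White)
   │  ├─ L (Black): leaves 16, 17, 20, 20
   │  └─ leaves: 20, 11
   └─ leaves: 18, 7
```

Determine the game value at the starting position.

D (Black): min(11, 17, 1) = 1
E (Black): min(0, 11) = 0
F (Black): min(19, 5, 18, 19) = 5
C (White): max(1, 0, 5) = 5
H (Black): min(13, 19, 16, 0) = 0
I (Black): min(9, 16) = 9
G (White): max(0, 9) = 9
B (Black): min(5, 9, 18, 13) = 5
L (Black): min(16, 17, 20, 20) = 16
K (White): max(16, 20, 11) = 20
J (Black): min(20, 18, 7) = 7
Root (White): max(5, 7) = 7

7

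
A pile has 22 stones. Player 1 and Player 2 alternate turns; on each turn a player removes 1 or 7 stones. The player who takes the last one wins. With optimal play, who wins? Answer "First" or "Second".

Second

W/L table (W = player to move can force a win):
i:   0  1  2  3  4  5  6  7  8  9 10 11 12 13 14 15 16 17 18 19 20 21 22
     L  W  L  W  L  W  L  W  L  W  L  W  L  W  L  W  L  W  L  W  L  W  L
Position 22 is L, so the second player wins.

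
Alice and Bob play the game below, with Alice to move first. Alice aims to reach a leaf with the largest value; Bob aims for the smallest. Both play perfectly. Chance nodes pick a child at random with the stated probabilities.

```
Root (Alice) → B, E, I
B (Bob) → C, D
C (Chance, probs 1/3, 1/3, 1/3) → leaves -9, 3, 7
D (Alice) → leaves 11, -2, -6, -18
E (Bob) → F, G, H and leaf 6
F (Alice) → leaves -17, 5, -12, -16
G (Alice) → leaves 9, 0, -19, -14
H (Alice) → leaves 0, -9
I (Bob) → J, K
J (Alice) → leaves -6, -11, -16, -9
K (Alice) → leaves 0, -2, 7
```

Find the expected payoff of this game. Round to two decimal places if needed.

0.33

C (Chance): 1/3·-9 + 1/3·3 + 1/3·7 = 0.33
D (Alice): max(11, -2, -6, -18) = 11
B (Bob): min(0.33, 11) = 0.33
F (Alice): max(-17, 5, -12, -16) = 5
G (Alice): max(9, 0, -19, -14) = 9
H (Alice): max(0, -9) = 0
E (Bob): min(5, 9, 0, 6) = 0
J (Alice): max(-6, -11, -16, -9) = -6
K (Alice): max(0, -2, 7) = 7
I (Bob): min(-6, 7) = -6
Root (Alice): max(0.33, 0, -6) = 0.33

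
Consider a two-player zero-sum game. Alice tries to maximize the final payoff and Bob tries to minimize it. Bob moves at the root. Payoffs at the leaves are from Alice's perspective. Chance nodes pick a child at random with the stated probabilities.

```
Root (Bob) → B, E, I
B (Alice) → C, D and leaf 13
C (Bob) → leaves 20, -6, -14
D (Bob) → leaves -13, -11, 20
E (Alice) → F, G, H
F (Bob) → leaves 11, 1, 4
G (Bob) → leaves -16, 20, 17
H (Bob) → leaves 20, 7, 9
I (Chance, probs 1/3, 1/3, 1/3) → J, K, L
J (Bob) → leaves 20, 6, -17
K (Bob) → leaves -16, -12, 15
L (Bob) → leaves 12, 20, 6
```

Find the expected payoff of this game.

C (Bob): min(20, -6, -14) = -14
D (Bob): min(-13, -11, 20) = -13
B (Alice): max(-14, -13, 13) = 13
F (Bob): min(11, 1, 4) = 1
G (Bob): min(-16, 20, 17) = -16
H (Bob): min(20, 7, 9) = 7
E (Alice): max(1, -16, 7) = 7
J (Bob): min(20, 6, -17) = -17
K (Bob): min(-16, -12, 15) = -16
L (Bob): min(12, 20, 6) = 6
I (Chance): 1/3·-17 + 1/3·-16 + 1/3·6 = -9
Root (Bob): min(13, 7, -9) = -9

-9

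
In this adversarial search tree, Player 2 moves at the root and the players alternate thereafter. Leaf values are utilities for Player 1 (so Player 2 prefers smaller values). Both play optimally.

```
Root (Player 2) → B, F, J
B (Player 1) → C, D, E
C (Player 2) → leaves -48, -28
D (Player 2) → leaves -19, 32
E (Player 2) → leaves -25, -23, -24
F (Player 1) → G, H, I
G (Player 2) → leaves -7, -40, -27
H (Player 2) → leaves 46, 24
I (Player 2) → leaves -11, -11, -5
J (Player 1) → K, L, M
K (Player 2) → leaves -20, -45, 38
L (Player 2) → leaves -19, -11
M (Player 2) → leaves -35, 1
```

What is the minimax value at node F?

G: min(-7, -40, -27) = -40
H: min(46, 24) = 24
I: min(-11, -11, -5) = -11
F: max(-40, 24, -11) = 24

24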